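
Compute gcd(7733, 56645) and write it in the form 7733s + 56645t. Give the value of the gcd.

Euclidean algorithm:
56645 = 7×7733 + 2514
7733 = 3×2514 + 191
2514 = 13×191 + 31
191 = 6×31 + 5
31 = 6×5 + 1
5 = 5×1 + 0
gcd(7733, 56645) = 1.
Back-substituting:
1 = 31 − 6·5
1 = −6·191 + 37·31
1 = 37·2514 − 487·191
1 = −487·7733 + 1498·2514
1 = 1498·56645 − 10973·7733
So 1 = (1498)·56645 + (-10973)·7733.

1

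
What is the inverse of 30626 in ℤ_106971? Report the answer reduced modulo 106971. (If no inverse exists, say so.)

10454

gcd(106971, 30626) by repeated division:
106971 = 3×30626 + 15093
30626 = 2×15093 + 440
15093 = 34×440 + 133
440 = 3×133 + 41
133 = 3×41 + 10
41 = 4×10 + 1
10 = 10×1 + 0
gcd = 1, so the inverse exists. Back-substitute:
1 = 41 − 4·10
1 = −4·133 + 13·41
1 = 13·440 − 43·133
1 = −43·15093 + 1475·440
1 = 1475·30626 − 2993·15093
1 = −2993·106971 + 10454·30626
So 30626·10454 ≡ 1 (mod 106971).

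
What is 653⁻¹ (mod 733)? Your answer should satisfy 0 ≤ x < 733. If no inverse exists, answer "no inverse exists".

339

Apply the Euclidean algorithm to 733 and 653:
733 = 1·653 + 80
653 = 8·80 + 13
80 = 6·13 + 2
13 = 6·2 + 1
2 = 2·1 + 0
Since gcd(653, 733) = 1, back-substitute to write 1 as a combination:
1 = 13 − 6·2
1 = −6·80 + 37·13
1 = 37·653 − 302·80
1 = −302·733 + 339·653
So 653·339 ≡ 1 (mod 733).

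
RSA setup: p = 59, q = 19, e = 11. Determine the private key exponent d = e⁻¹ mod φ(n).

95

φ(n) = (p−1)(q−1) = 58·18 = 1044.
Need d with 11·d ≡ 1 (mod 1044). Apply the extended Euclidean algorithm:
1044 = 94*11 + 10
11 = 1*10 + 1
10 = 10*1 + 0
Back-substitute:
1 = 11 − 10
1 = −1044 + 95·11
So 11·95 ≡ 1 (mod 1044), hence d = 95.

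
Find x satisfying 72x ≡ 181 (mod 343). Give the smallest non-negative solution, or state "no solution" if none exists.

255

First find gcd(72, 343):
343 = 4·72 + 55
72 = 1·55 + 17
55 = 3·17 + 4
17 = 4·4 + 1
4 = 4·1 + 0
gcd = 1, so a unique solution mod 343 exists.
Back-substitute for the Bézout coefficients:
1 = 17 − 4·4
1 = −4·55 + 13·17
1 = 13·72 − 17·55
1 = −17·343 + 81·72
So 72·(81) ≡ 1 (mod 343), giving 72⁻¹ ≡ 81.
x ≡ 72⁻¹·181 ≡ 81·181 ≡ 255 (mod 343).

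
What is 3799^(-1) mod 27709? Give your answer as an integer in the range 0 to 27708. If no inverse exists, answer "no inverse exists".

gcd(27709, 3799) by repeated division:
27709 = 7·3799 + 1116
3799 = 3·1116 + 451
1116 = 2·451 + 214
451 = 2·214 + 23
214 = 9·23 + 7
23 = 3·7 + 2
7 = 3·2 + 1
2 = 2·1 + 0
Since gcd(3799, 27709) = 1, back-substitute to write 1 as a combination:
1 = 7 − 3·2
1 = −3·23 + 10·7
1 = 10·214 − 93·23
1 = −93·451 + 196·214
1 = 196·1116 − 485·451
1 = −485·3799 + 1651·1116
1 = 1651·27709 − 12042·3799
Hence 3799⁻¹ ≡ -12042 ≡ 15667 (mod 27709).

15667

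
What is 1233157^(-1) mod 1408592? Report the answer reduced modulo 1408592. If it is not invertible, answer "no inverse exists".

gcd(1408592, 1233157) by repeated division:
1408592 = 1*1233157 + 175435
1233157 = 7*175435 + 5112
175435 = 34*5112 + 1627
5112 = 3*1627 + 231
1627 = 7*231 + 10
231 = 23*10 + 1
10 = 10*1 + 0
The gcd is 1. Working backward:
1 = 231 − 23·10
1 = −23·1627 + 162·231
1 = 162·5112 − 509·1627
1 = −509·175435 + 17468·5112
1 = 17468·1233157 − 122785·175435
1 = −122785·1408592 + 140253·1233157
So 1233157·140253 ≡ 1 (mod 1408592).

140253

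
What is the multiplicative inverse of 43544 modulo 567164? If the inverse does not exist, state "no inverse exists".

Euclidean algorithm on 567164, 43544:
567164 = 13×43544 + 1092
43544 = 39×1092 + 956
1092 = 1×956 + 136
956 = 7×136 + 4
136 = 34×4 + 0
The gcd is 4, not 1, hence no inverse exists.

no inverse exists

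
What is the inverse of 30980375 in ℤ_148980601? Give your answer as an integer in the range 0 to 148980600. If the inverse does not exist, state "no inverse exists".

145034798

Run Euclid on (148980601, 30980375):
148980601 = 4*30980375 + 25059101
30980375 = 1*25059101 + 5921274
25059101 = 4*5921274 + 1374005
5921274 = 4*1374005 + 425254
1374005 = 3*425254 + 98243
425254 = 4*98243 + 32282
98243 = 3*32282 + 1397
32282 = 23*1397 + 151
1397 = 9*151 + 38
151 = 3*38 + 37
38 = 1*37 + 1
37 = 37*1 + 0
Since gcd(30980375, 148980601) = 1, back-substitute to write 1 as a combination:
1 = 38 − 37
1 = −151 + 4·38
1 = 4·1397 − 37·151
1 = −37·32282 + 855·1397
1 = 855·98243 − 2602·32282
1 = −2602·425254 + 11263·98243
1 = 11263·1374005 − 36391·425254
1 = −36391·5921274 + 156827·1374005
1 = 156827·25059101 − 663699·5921274
1 = −663699·30980375 + 820526·25059101
1 = 820526·148980601 − 3945803·30980375
Thus 30980375·(-3945803) ≡ 1 (mod 148980601); reducing, -3945803 mod 148980601 = 145034798.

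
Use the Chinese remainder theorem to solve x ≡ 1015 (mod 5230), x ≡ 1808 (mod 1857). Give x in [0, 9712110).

9530075

Write x = 1015 + 5230·k. Then 5230·k ≡ 1808 − 1015 ≡ 793 (mod 1857).
Need 5230⁻¹ mod 1857. Extended Euclid on (1857, 1516):
1857 = 1*1516 + 341
1516 = 4*341 + 152
341 = 2*152 + 37
152 = 4*37 + 4
37 = 9*4 + 1
4 = 4*1 + 0
Back-substitute:
1 = 37 − 9·4
1 = −9·152 + 37·37
1 = 37·341 − 83·152
1 = −83·1516 + 369·341
1 = 369·1857 − 452·1516
5230⁻¹ ≡ 1405 (mod 1857), so k ≡ 1405·793 ≡ 1822 (mod 1857).
x = 1015 + 5230·1822 = 9530075.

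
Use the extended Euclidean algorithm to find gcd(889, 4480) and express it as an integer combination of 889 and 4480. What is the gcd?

7

Repeated division:
4480 = 5*889 + 35
889 = 25*35 + 14
35 = 2*14 + 7
14 = 2*7 + 0
gcd(889, 4480) = 7.
Back-substituting:
7 = 35 − 2·14
7 = −2·889 + 51·35
7 = 51·4480 − 257·889
So 7 = (51)·4480 + (-257)·889.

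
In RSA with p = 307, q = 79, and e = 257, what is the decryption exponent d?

13745

φ(n) = (p−1)(q−1) = 306·78 = 23868.
Need d with 257·d ≡ 1 (mod 23868). Apply the extended Euclidean algorithm:
23868 = 92*257 + 224
257 = 1*224 + 33
224 = 6*33 + 26
33 = 1*26 + 7
26 = 3*7 + 5
7 = 1*5 + 2
5 = 2*2 + 1
2 = 2*1 + 0
Back-substitute:
1 = 5 − 2·2
1 = −2·7 + 3·5
1 = 3·26 − 11·7
1 = −11·33 + 14·26
1 = 14·224 − 95·33
1 = −95·257 + 109·224
1 = 109·23868 − 10123·257
So 257·(-10123) ≡ 1 (mod 23868), hence d ≡ -10123 ≡ 13745 (mod 23868).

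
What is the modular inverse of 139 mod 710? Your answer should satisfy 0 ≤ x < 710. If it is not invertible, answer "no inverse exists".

189

gcd(710, 139) by repeated division:
710 = 5·139 + 15
139 = 9·15 + 4
15 = 3·4 + 3
4 = 1·3 + 1
3 = 3·1 + 0
gcd = 1, so the inverse exists. Back-substitute:
1 = 4 − 3
1 = −15 + 4·4
1 = 4·139 − 37·15
1 = −37·710 + 189·139
So 139·189 ≡ 1 (mod 710).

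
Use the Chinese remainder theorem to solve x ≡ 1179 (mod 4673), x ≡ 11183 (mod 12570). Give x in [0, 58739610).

Write x = 1179 + 4673·k. Then 4673·k ≡ 11183 − 1179 ≡ 10004 (mod 12570).
Need 4673⁻¹ mod 12570. Extended Euclid on (12570, 4673):
12570 = 2×4673 + 3224
4673 = 1×3224 + 1449
3224 = 2×1449 + 326
1449 = 4×326 + 145
326 = 2×145 + 36
145 = 4×36 + 1
36 = 36×1 + 0
Back-substitute:
1 = 145 − 4·36
1 = −4·326 + 9·145
1 = 9·1449 − 40·326
1 = −40·3224 + 89·1449
1 = 89·4673 − 129·3224
1 = −129·12570 + 347·4673
4673⁻¹ ≡ 347 (mod 12570), so k ≡ 347·10004 ≡ 2068 (mod 12570).
x = 1179 + 4673·2068 = 9664943.

9664943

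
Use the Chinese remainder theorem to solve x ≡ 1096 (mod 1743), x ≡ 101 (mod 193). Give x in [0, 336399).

328780

Write x = 1096 + 1743·k. Then 1743·k ≡ 101 − 1096 ≡ 163 (mod 193).
Need 1743⁻¹ mod 193. Extended Euclid on (193, 6):
193 = 32×6 + 1
6 = 6×1 + 0
Back-substitute:
1 = 193 − 32·6
1743⁻¹ ≡ 161 (mod 193), so k ≡ 161·163 ≡ 188 (mod 193).
x = 1096 + 1743·188 = 328780.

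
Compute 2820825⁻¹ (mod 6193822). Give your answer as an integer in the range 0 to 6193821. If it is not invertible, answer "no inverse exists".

Extended Euclidean algorithm:
6193822 = 2*2820825 + 552172
2820825 = 5*552172 + 59965
552172 = 9*59965 + 12487
59965 = 4*12487 + 10017
12487 = 1*10017 + 2470
10017 = 4*2470 + 137
2470 = 18*137 + 4
137 = 34*4 + 1
4 = 4*1 + 0
The gcd is 1. Working backward:
1 = 137 − 34·4
1 = −34·2470 + 613·137
1 = 613·10017 − 2486·2470
1 = −2486·12487 + 3099·10017
1 = 3099·59965 − 14882·12487
1 = −14882·552172 + 137037·59965
1 = 137037·2820825 − 700067·552172
1 = −700067·6193822 + 1537171·2820825
So 2820825·1537171 ≡ 1 (mod 6193822).

1537171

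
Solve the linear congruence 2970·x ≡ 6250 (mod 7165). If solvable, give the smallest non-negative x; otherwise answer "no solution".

First find gcd(2970, 7165):
7165 = 2*2970 + 1225
2970 = 2*1225 + 520
1225 = 2*520 + 185
520 = 2*185 + 150
185 = 1*150 + 35
150 = 4*35 + 10
35 = 3*10 + 5
10 = 2*5 + 0
gcd = 5 and 5 | 6250, so solutions exist. Divide through by 5: 594x ≡ 1250 (mod 1433).
Now find 594⁻¹ mod 1433:
1433 = 2*594 + 245
594 = 2*245 + 104
245 = 2*104 + 37
104 = 2*37 + 30
37 = 1*30 + 7
30 = 4*7 + 2
7 = 3*2 + 1
2 = 2*1 + 0
Back-substitute:
1 = 7 − 3·2
1 = −3·30 + 13·7
1 = 13·37 − 16·30
1 = −16·104 + 45·37
1 = 45·245 − 106·104
1 = −106·594 + 257·245
1 = 257·1433 − 620·594
So 594·(-620) ≡ 1 (mod 1433), i.e. 594⁻¹ ≡ 813.
Then x ≡ 813·1250 ≡ 253 (mod 1433); the smallest non-negative solution is x = 253.

253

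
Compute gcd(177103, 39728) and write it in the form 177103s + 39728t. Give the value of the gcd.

1

Euclidean algorithm:
177103 = 4×39728 + 18191
39728 = 2×18191 + 3346
18191 = 5×3346 + 1461
3346 = 2×1461 + 424
1461 = 3×424 + 189
424 = 2×189 + 46
189 = 4×46 + 5
46 = 9×5 + 1
5 = 5×1 + 0
gcd(177103, 39728) = 1.
Working backward:
1 = 46 − 9·5
1 = −9·189 + 37·46
1 = 37·424 − 83·189
1 = −83·1461 + 286·424
1 = 286·3346 − 655·1461
1 = −655·18191 + 3561·3346
1 = 3561·39728 − 7777·18191
1 = −7777·177103 + 34669·39728
So 1 = (-7777)·177103 + (34669)·39728.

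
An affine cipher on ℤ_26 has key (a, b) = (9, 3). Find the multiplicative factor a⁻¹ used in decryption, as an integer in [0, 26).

3

Run Euclid on (26, 9):
26 = 2·9 + 8
9 = 1·8 + 1
8 = 8·1 + 0
Since gcd(9, 26) = 1, back-substitute to write 1 as a combination:
1 = 9 − 8
1 = −26 + 3·9
So 9·3 ≡ 1 (mod 26).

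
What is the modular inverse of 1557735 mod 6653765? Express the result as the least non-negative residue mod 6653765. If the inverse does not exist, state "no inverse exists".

Euclidean algorithm on 6653765, 1557735:
6653765 = 4*1557735 + 422825
1557735 = 3*422825 + 289260
422825 = 1*289260 + 133565
289260 = 2*133565 + 22130
133565 = 6*22130 + 785
22130 = 28*785 + 150
785 = 5*150 + 35
150 = 4*35 + 10
35 = 3*10 + 5
10 = 2*5 + 0
The gcd is 5, not 1, hence no inverse exists.

no inverse exists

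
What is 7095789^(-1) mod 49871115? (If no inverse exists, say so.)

Compute gcd(7095789, 49871115):
49871115 = 7·7095789 + 200592
7095789 = 35·200592 + 75069
200592 = 2·75069 + 50454
75069 = 1·50454 + 24615
50454 = 2·24615 + 1224
24615 = 20·1224 + 135
1224 = 9·135 + 9
135 = 15·9 + 0
The gcd is 9, not 1, hence no inverse exists.

no inverse exists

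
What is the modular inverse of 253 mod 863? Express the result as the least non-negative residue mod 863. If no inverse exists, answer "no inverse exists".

307

gcd(863, 253) by repeated division:
863 = 3*253 + 104
253 = 2*104 + 45
104 = 2*45 + 14
45 = 3*14 + 3
14 = 4*3 + 2
3 = 1*2 + 1
2 = 2*1 + 0
gcd = 1, so the inverse exists. Back-substitute:
1 = 3 − 2
1 = −14 + 5·3
1 = 5·45 − 16·14
1 = −16·104 + 37·45
1 = 37·253 − 90·104
1 = −90·863 + 307·253
So 253·307 ≡ 1 (mod 863).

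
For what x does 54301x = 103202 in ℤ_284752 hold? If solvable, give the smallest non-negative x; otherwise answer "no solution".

gcd(54301, 284752):
284752 = 5*54301 + 13247
54301 = 4*13247 + 1313
13247 = 10*1313 + 117
1313 = 11*117 + 26
117 = 4*26 + 13
26 = 2*13 + 0
gcd = 13, but 13 ∤ 103202, so the congruence has no solution.

no solution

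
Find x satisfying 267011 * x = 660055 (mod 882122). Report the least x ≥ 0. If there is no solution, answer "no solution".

94531

First find gcd(267011, 882122):
882122 = 3·267011 + 81089
267011 = 3·81089 + 23744
81089 = 3·23744 + 9857
23744 = 2·9857 + 4030
9857 = 2·4030 + 1797
4030 = 2·1797 + 436
1797 = 4·436 + 53
436 = 8·53 + 12
53 = 4·12 + 5
12 = 2·5 + 2
5 = 2·2 + 1
2 = 2·1 + 0
gcd = 1, so a unique solution mod 882122 exists.
Back-substitute for the Bézout coefficients:
1 = 5 − 2·2
1 = −2·12 + 5·5
1 = 5·53 − 22·12
1 = −22·436 + 181·53
1 = 181·1797 − 746·436
1 = −746·4030 + 1673·1797
1 = 1673·9857 − 4092·4030
1 = −4092·23744 + 9857·9857
1 = 9857·81089 − 33663·23744
1 = −33663·267011 + 110846·81089
1 = 110846·882122 − 366201·267011
So 267011·(-366201) ≡ 1 (mod 882122), giving 267011⁻¹ ≡ 515921.
x ≡ 267011⁻¹·660055 ≡ 515921·660055 ≡ 94531 (mod 882122).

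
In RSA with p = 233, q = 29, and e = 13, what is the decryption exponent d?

4997

φ(n) = (p−1)(q−1) = 232·28 = 6496.
Need d with 13·d ≡ 1 (mod 6496). Apply the extended Euclidean algorithm:
6496 = 499·13 + 9
13 = 1·9 + 4
9 = 2·4 + 1
4 = 4·1 + 0
Back-substitute:
1 = 9 − 2·4
1 = −2·13 + 3·9
1 = 3·6496 − 1499·13
So 13·(-1499) ≡ 1 (mod 6496), hence d ≡ -1499 ≡ 4997 (mod 6496).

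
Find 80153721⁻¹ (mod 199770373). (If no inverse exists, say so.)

Extended Euclidean algorithm:
199770373 = 2*80153721 + 39462931
80153721 = 2*39462931 + 1227859
39462931 = 32*1227859 + 171443
1227859 = 7*171443 + 27758
171443 = 6*27758 + 4895
27758 = 5*4895 + 3283
4895 = 1*3283 + 1612
3283 = 2*1612 + 59
1612 = 27*59 + 19
59 = 3*19 + 2
19 = 9*2 + 1
2 = 2*1 + 0
Since gcd(80153721, 199770373) = 1, back-substitute to write 1 as a combination:
1 = 19 − 9·2
1 = −9·59 + 28·19
1 = 28·1612 − 765·59
1 = −765·3283 + 1558·1612
1 = 1558·4895 − 2323·3283
1 = −2323·27758 + 13173·4895
1 = 13173·171443 − 81361·27758
1 = −81361·1227859 + 582700·171443
1 = 582700·39462931 − 18727761·1227859
1 = −18727761·80153721 + 38038222·39462931
1 = 38038222·199770373 − 94804205·80153721
So 80153721·(-94804205) ≡ 1 (mod 199770373), and -94804205 ≡ 104966168 (mod 199770373).

104966168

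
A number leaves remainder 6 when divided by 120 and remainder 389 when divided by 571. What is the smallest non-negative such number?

Write x = 6 + 120·k. Then 120·k ≡ 389 − 6 ≡ 383 (mod 571).
Need 120⁻¹ mod 571. Extended Euclid on (571, 120):
571 = 4·120 + 91
120 = 1·91 + 29
91 = 3·29 + 4
29 = 7·4 + 1
4 = 4·1 + 0
Back-substitute:
1 = 29 − 7·4
1 = −7·91 + 22·29
1 = 22·120 − 29·91
1 = −29·571 + 138·120
120⁻¹ ≡ 138 (mod 571), so k ≡ 138·383 ≡ 322 (mod 571).
x = 6 + 120·322 = 38646.

38646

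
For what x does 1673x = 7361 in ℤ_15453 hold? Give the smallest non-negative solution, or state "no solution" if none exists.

First find gcd(1673, 15453):
15453 = 9×1673 + 396
1673 = 4×396 + 89
396 = 4×89 + 40
89 = 2×40 + 9
40 = 4×9 + 4
9 = 2×4 + 1
4 = 4×1 + 0
gcd = 1, so a unique solution mod 15453 exists.
Back-substitute for the Bézout coefficients:
1 = 9 − 2·4
1 = −2·40 + 9·9
1 = 9·89 − 20·40
1 = −20·396 + 89·89
1 = 89·1673 − 376·396
1 = −376·15453 + 3473·1673
So 1673·(3473) ≡ 1 (mod 15453), giving 1673⁻¹ ≡ 3473.
x ≡ 1673⁻¹·7361 ≡ 3473·7361 ≡ 5491 (mod 15453).

5491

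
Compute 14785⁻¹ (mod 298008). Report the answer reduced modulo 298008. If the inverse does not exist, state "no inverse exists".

133897

Apply the Euclidean algorithm to 298008 and 14785:
298008 = 20*14785 + 2308
14785 = 6*2308 + 937
2308 = 2*937 + 434
937 = 2*434 + 69
434 = 6*69 + 20
69 = 3*20 + 9
20 = 2*9 + 2
9 = 4*2 + 1
2 = 2*1 + 0
gcd = 1, so the inverse exists. Back-substitute:
1 = 9 − 4·2
1 = −4·20 + 9·9
1 = 9·69 − 31·20
1 = −31·434 + 195·69
1 = 195·937 − 421·434
1 = −421·2308 + 1037·937
1 = 1037·14785 − 6643·2308
1 = −6643·298008 + 133897·14785
So 14785·133897 ≡ 1 (mod 298008).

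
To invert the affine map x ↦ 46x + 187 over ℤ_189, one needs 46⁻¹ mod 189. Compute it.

Apply the Euclidean algorithm to 189 and 46:
189 = 4*46 + 5
46 = 9*5 + 1
5 = 5*1 + 0
gcd = 1, so the inverse exists. Back-substitute:
1 = 46 − 9·5
1 = −9·189 + 37·46
So 46·37 ≡ 1 (mod 189).

37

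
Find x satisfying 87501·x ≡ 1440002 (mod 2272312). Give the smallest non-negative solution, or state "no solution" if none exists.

1090506

First find gcd(87501, 2272312):
2272312 = 25·87501 + 84787
87501 = 1·84787 + 2714
84787 = 31·2714 + 653
2714 = 4·653 + 102
653 = 6·102 + 41
102 = 2·41 + 20
41 = 2·20 + 1
20 = 20·1 + 0
gcd = 1, so a unique solution mod 2272312 exists.
Back-substitute for the Bézout coefficients:
1 = 41 − 2·20
1 = −2·102 + 5·41
1 = 5·653 − 32·102
1 = −32·2714 + 133·653
1 = 133·84787 − 4155·2714
1 = −4155·87501 + 4288·84787
1 = 4288·2272312 − 111355·87501
So 87501·(-111355) ≡ 1 (mod 2272312), giving 87501⁻¹ ≡ 2160957.
x ≡ 87501⁻¹·1440002 ≡ 2160957·1440002 ≡ 1090506 (mod 2272312).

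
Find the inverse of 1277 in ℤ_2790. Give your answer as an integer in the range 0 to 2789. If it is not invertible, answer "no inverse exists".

863

Run Euclid on (2790, 1277):
2790 = 2·1277 + 236
1277 = 5·236 + 97
236 = 2·97 + 42
97 = 2·42 + 13
42 = 3·13 + 3
13 = 4·3 + 1
3 = 3·1 + 0
The gcd is 1. Working backward:
1 = 13 − 4·3
1 = −4·42 + 13·13
1 = 13·97 − 30·42
1 = −30·236 + 73·97
1 = 73·1277 − 395·236
1 = −395·2790 + 863·1277
So 1277·863 ≡ 1 (mod 2790).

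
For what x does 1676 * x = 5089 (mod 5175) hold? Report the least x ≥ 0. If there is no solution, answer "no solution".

389

First find gcd(1676, 5175):
5175 = 3·1676 + 147
1676 = 11·147 + 59
147 = 2·59 + 29
59 = 2·29 + 1
29 = 29·1 + 0
gcd = 1, so a unique solution mod 5175 exists.
Back-substitute for the Bézout coefficients:
1 = 59 − 2·29
1 = −2·147 + 5·59
1 = 5·1676 − 57·147
1 = −57·5175 + 176·1676
So 1676·(176) ≡ 1 (mod 5175), giving 1676⁻¹ ≡ 176.
x ≡ 1676⁻¹·5089 ≡ 176·5089 ≡ 389 (mod 5175).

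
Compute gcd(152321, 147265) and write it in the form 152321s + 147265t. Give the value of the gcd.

1

Apply Euclid's algorithm to 152321 and 147265:
152321 = 1·147265 + 5056
147265 = 29·5056 + 641
5056 = 7·641 + 569
641 = 1·569 + 72
569 = 7·72 + 65
72 = 1·65 + 7
65 = 9·7 + 2
7 = 3·2 + 1
2 = 2·1 + 0
gcd(152321, 147265) = 1.
Express as a combination:
1 = 7 − 3·2
1 = −3·65 + 28·7
1 = 28·72 − 31·65
1 = −31·569 + 245·72
1 = 245·641 − 276·569
1 = −276·5056 + 2177·641
1 = 2177·147265 − 63409·5056
1 = −63409·152321 + 65586·147265
So 1 = (-63409)·152321 + (65586)·147265.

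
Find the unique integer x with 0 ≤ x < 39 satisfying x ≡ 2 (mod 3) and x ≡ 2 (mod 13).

2

Write x = 2 + 3·k. Then 3·k ≡ 2 − 2 ≡ 0 (mod 13).
Need 3⁻¹ mod 13. Extended Euclid on (13, 3):
13 = 4·3 + 1
3 = 3·1 + 0
Back-substitute:
1 = 13 − 4·3
3⁻¹ ≡ 9 (mod 13), so k ≡ 9·0 ≡ 0 (mod 13).
x = 2 + 3·0 = 2.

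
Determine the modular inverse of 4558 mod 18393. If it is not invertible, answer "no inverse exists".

gcd(18393, 4558) by repeated division:
18393 = 4*4558 + 161
4558 = 28*161 + 50
161 = 3*50 + 11
50 = 4*11 + 6
11 = 1*6 + 5
6 = 1*5 + 1
5 = 5*1 + 0
gcd = 1, so the inverse exists. Back-substitute:
1 = 6 − 5
1 = −11 + 2·6
1 = 2·50 − 9·11
1 = −9·161 + 29·50
1 = 29·4558 − 821·161
1 = −821·18393 + 3313·4558
So 4558·3313 ≡ 1 (mod 18393).

3313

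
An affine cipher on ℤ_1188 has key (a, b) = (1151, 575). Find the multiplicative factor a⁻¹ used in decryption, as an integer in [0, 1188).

Run Euclid on (1188, 1151):
1188 = 1·1151 + 37
1151 = 31·37 + 4
37 = 9·4 + 1
4 = 4·1 + 0
The gcd is 1. Working backward:
1 = 37 − 9·4
1 = −9·1151 + 280·37
1 = 280·1188 − 289·1151
Thus 1151·(-289) ≡ 1 (mod 1188); reducing, -289 mod 1188 = 899.

899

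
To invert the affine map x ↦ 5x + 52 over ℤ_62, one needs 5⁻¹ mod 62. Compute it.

25

gcd(62, 5) by repeated division:
62 = 12·5 + 2
5 = 2·2 + 1
2 = 2·1 + 0
gcd = 1, so the inverse exists. Back-substitute:
1 = 5 − 2·2
1 = −2·62 + 25·5
So 5·25 ≡ 1 (mod 62).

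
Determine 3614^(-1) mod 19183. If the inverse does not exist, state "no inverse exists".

gcd(19183, 3614) by repeated division:
19183 = 5*3614 + 1113
3614 = 3*1113 + 275
1113 = 4*275 + 13
275 = 21*13 + 2
13 = 6*2 + 1
2 = 2*1 + 0
Since gcd(3614, 19183) = 1, back-substitute to write 1 as a combination:
1 = 13 − 6·2
1 = −6·275 + 127·13
1 = 127·1113 − 514·275
1 = −514·3614 + 1669·1113
1 = 1669·19183 − 8859·3614
Thus 3614·(-8859) ≡ 1 (mod 19183); reducing, -8859 mod 19183 = 10324.

10324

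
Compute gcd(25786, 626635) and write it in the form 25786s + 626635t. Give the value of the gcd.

Euclidean algorithm:
626635 = 24×25786 + 7771
25786 = 3×7771 + 2473
7771 = 3×2473 + 352
2473 = 7×352 + 9
352 = 39×9 + 1
9 = 9×1 + 0
gcd(25786, 626635) = 1.
Back-substituting:
1 = 352 − 39·9
1 = −39·2473 + 274·352
1 = 274·7771 − 861·2473
1 = −861·25786 + 2857·7771
1 = 2857·626635 − 69429·25786
So 1 = (2857)·626635 + (-69429)·25786.

1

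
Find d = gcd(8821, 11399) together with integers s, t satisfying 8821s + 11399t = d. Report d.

Apply Euclid's algorithm to 11399 and 8821:
11399 = 1*8821 + 2578
8821 = 3*2578 + 1087
2578 = 2*1087 + 404
1087 = 2*404 + 279
404 = 1*279 + 125
279 = 2*125 + 29
125 = 4*29 + 9
29 = 3*9 + 2
9 = 4*2 + 1
2 = 2*1 + 0
gcd(8821, 11399) = 1.
Working backward:
1 = 9 − 4·2
1 = −4·29 + 13·9
1 = 13·125 − 56·29
1 = −56·279 + 125·125
1 = 125·404 − 181·279
1 = −181·1087 + 487·404
1 = 487·2578 − 1155·1087
1 = −1155·8821 + 3952·2578
1 = 3952·11399 − 5107·8821
So 1 = (3952)·11399 + (-5107)·8821.

1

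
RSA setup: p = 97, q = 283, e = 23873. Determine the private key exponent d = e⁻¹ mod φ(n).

2945

φ(n) = (p−1)(q−1) = 96·282 = 27072.
Need d with 23873·d ≡ 1 (mod 27072). Apply the extended Euclidean algorithm:
27072 = 1*23873 + 3199
23873 = 7*3199 + 1480
3199 = 2*1480 + 239
1480 = 6*239 + 46
239 = 5*46 + 9
46 = 5*9 + 1
9 = 9*1 + 0
Back-substitute:
1 = 46 − 5·9
1 = −5·239 + 26·46
1 = 26·1480 − 161·239
1 = −161·3199 + 348·1480
1 = 348·23873 − 2597·3199
1 = −2597·27072 + 2945·23873
So 23873·2945 ≡ 1 (mod 27072), hence d = 2945.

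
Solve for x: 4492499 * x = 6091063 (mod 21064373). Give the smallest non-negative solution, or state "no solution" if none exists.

First find gcd(4492499, 21064373):
21064373 = 4×4492499 + 3094377
4492499 = 1×3094377 + 1398122
3094377 = 2×1398122 + 298133
1398122 = 4×298133 + 205590
298133 = 1×205590 + 92543
205590 = 2×92543 + 20504
92543 = 4×20504 + 10527
20504 = 1×10527 + 9977
10527 = 1×9977 + 550
9977 = 18×550 + 77
550 = 7×77 + 11
77 = 7×11 + 0
gcd = 11 and 11 | 6091063, so solutions exist. Divide through by 11: 408409x ≡ 553733 (mod 1914943).
Now find 408409⁻¹ mod 1914943:
1914943 = 4·408409 + 281307
408409 = 1·281307 + 127102
281307 = 2·127102 + 27103
127102 = 4·27103 + 18690
27103 = 1·18690 + 8413
18690 = 2·8413 + 1864
8413 = 4·1864 + 957
1864 = 1·957 + 907
957 = 1·907 + 50
907 = 18·50 + 7
50 = 7·7 + 1
7 = 7·1 + 0
Back-substitute:
1 = 50 − 7·7
1 = −7·907 + 127·50
1 = 127·957 − 134·907
1 = −134·1864 + 261·957
1 = 261·8413 − 1178·1864
1 = −1178·18690 + 2617·8413
1 = 2617·27103 − 3795·18690
1 = −3795·127102 + 17797·27103
1 = 17797·281307 − 39389·127102
1 = −39389·408409 + 57186·281307
1 = 57186·1914943 − 268133·408409
So 408409·(-268133) ≡ 1 (mod 1914943), i.e. 408409⁻¹ ≡ 1646810.
Then x ≡ 1646810·553733 ≡ 1015016 (mod 1914943); the smallest non-negative solution is x = 1015016.

1015016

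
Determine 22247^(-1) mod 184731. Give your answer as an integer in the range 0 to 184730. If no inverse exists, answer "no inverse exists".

180164

Run Euclid on (184731, 22247):
184731 = 8*22247 + 6755
22247 = 3*6755 + 1982
6755 = 3*1982 + 809
1982 = 2*809 + 364
809 = 2*364 + 81
364 = 4*81 + 40
81 = 2*40 + 1
40 = 40*1 + 0
gcd = 1, so the inverse exists. Back-substitute:
1 = 81 − 2·40
1 = −2·364 + 9·81
1 = 9·809 − 20·364
1 = −20·1982 + 49·809
1 = 49·6755 − 167·1982
1 = −167·22247 + 550·6755
1 = 550·184731 − 4567·22247
Thus 22247·(-4567) ≡ 1 (mod 184731); reducing, -4567 mod 184731 = 180164.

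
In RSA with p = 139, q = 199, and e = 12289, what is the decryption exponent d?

17881

φ(n) = (p−1)(q−1) = 138·198 = 27324.
Need d with 12289·d ≡ 1 (mod 27324). Apply the extended Euclidean algorithm:
27324 = 2×12289 + 2746
12289 = 4×2746 + 1305
2746 = 2×1305 + 136
1305 = 9×136 + 81
136 = 1×81 + 55
81 = 1×55 + 26
55 = 2×26 + 3
26 = 8×3 + 2
3 = 1×2 + 1
2 = 2×1 + 0
Back-substitute:
1 = 3 − 2
1 = −26 + 9·3
1 = 9·55 − 19·26
1 = −19·81 + 28·55
1 = 28·136 − 47·81
1 = −47·1305 + 451·136
1 = 451·2746 − 949·1305
1 = −949·12289 + 4247·2746
1 = 4247·27324 − 9443·12289
So 12289·(-9443) ≡ 1 (mod 27324), hence d ≡ -9443 ≡ 17881 (mod 27324).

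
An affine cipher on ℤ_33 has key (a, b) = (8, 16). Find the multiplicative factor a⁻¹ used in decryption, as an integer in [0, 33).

29

Run Euclid on (33, 8):
33 = 4·8 + 1
8 = 8·1 + 0
The gcd is 1. Working backward:
1 = 33 − 4·8
So 8·(-4) ≡ 1 (mod 33), and -4 ≡ 29 (mod 33).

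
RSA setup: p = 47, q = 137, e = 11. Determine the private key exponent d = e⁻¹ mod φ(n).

2275

φ(n) = (p−1)(q−1) = 46·136 = 6256.
Need d with 11·d ≡ 1 (mod 6256). Apply the extended Euclidean algorithm:
6256 = 568·11 + 8
11 = 1·8 + 3
8 = 2·3 + 2
3 = 1·2 + 1
2 = 2·1 + 0
Back-substitute:
1 = 3 − 2
1 = −8 + 3·3
1 = 3·11 − 4·8
1 = −4·6256 + 2275·11
So 11·2275 ≡ 1 (mod 6256), hence d = 2275.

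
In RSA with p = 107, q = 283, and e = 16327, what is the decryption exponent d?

14275

φ(n) = (p−1)(q−1) = 106·282 = 29892.
Need d with 16327·d ≡ 1 (mod 29892). Apply the extended Euclidean algorithm:
29892 = 1×16327 + 13565
16327 = 1×13565 + 2762
13565 = 4×2762 + 2517
2762 = 1×2517 + 245
2517 = 10×245 + 67
245 = 3×67 + 44
67 = 1×44 + 23
44 = 1×23 + 21
23 = 1×21 + 2
21 = 10×2 + 1
2 = 2×1 + 0
Back-substitute:
1 = 21 − 10·2
1 = −10·23 + 11·21
1 = 11·44 − 21·23
1 = −21·67 + 32·44
1 = 32·245 − 117·67
1 = −117·2517 + 1202·245
1 = 1202·2762 − 1319·2517
1 = −1319·13565 + 6478·2762
1 = 6478·16327 − 7797·13565
1 = −7797·29892 + 14275·16327
So 16327·14275 ≡ 1 (mod 29892), hence d = 14275.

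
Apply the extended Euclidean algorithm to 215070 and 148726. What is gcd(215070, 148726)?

Euclidean algorithm:
215070 = 1*148726 + 66344
148726 = 2*66344 + 16038
66344 = 4*16038 + 2192
16038 = 7*2192 + 694
2192 = 3*694 + 110
694 = 6*110 + 34
110 = 3*34 + 8
34 = 4*8 + 2
8 = 4*2 + 0
gcd(215070, 148726) = 2.
Express as a combination:
2 = 34 − 4·8
2 = −4·110 + 13·34
2 = 13·694 − 82·110
2 = −82·2192 + 259·694
2 = 259·16038 − 1895·2192
2 = −1895·66344 + 7839·16038
2 = 7839·148726 − 17573·66344
2 = −17573·215070 + 25412·148726
So 2 = (-17573)·215070 + (25412)·148726.

2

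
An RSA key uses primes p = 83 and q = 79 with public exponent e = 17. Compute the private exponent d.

φ(n) = (p−1)(q−1) = 82·78 = 6396.
Need d with 17·d ≡ 1 (mod 6396). Apply the extended Euclidean algorithm:
6396 = 376*17 + 4
17 = 4*4 + 1
4 = 4*1 + 0
Back-substitute:
1 = 17 − 4·4
1 = −4·6396 + 1505·17
So 17·1505 ≡ 1 (mod 6396), hence d = 1505.

1505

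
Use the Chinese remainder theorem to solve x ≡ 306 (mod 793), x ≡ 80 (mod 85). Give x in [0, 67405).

66125

Write x = 306 + 793·k. Then 793·k ≡ 80 − 306 ≡ 29 (mod 85).
Need 793⁻¹ mod 85. Extended Euclid on (85, 28):
85 = 3×28 + 1
28 = 28×1 + 0
Back-substitute:
1 = 85 − 3·28
793⁻¹ ≡ 82 (mod 85), so k ≡ 82·29 ≡ 83 (mod 85).
x = 306 + 793·83 = 66125.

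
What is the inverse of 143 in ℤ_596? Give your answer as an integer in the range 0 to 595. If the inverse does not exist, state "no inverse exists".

gcd(596, 143) by repeated division:
596 = 4×143 + 24
143 = 5×24 + 23
24 = 1×23 + 1
23 = 23×1 + 0
gcd = 1, so the inverse exists. Back-substitute:
1 = 24 − 23
1 = −143 + 6·24
1 = 6·596 − 25·143
Hence 143⁻¹ ≡ -25 ≡ 571 (mod 596).

571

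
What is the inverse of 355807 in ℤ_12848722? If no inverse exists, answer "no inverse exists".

745919

gcd(12848722, 355807) by repeated division:
12848722 = 36*355807 + 39670
355807 = 8*39670 + 38447
39670 = 1*38447 + 1223
38447 = 31*1223 + 534
1223 = 2*534 + 155
534 = 3*155 + 69
155 = 2*69 + 17
69 = 4*17 + 1
17 = 17*1 + 0
gcd = 1, so the inverse exists. Back-substitute:
1 = 69 − 4·17
1 = −4·155 + 9·69
1 = 9·534 − 31·155
1 = −31·1223 + 71·534
1 = 71·38447 − 2232·1223
1 = −2232·39670 + 2303·38447
1 = 2303·355807 − 20656·39670
1 = −20656·12848722 + 745919·355807
So 355807·745919 ≡ 1 (mod 12848722).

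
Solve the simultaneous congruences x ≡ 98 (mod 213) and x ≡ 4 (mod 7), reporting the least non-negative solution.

Write x = 98 + 213·k. Then 213·k ≡ 4 − 98 ≡ 4 (mod 7).
Need 213⁻¹ mod 7. Extended Euclid on (7, 3):
7 = 2×3 + 1
3 = 3×1 + 0
Back-substitute:
1 = 7 − 2·3
213⁻¹ ≡ 5 (mod 7), so k ≡ 5·4 ≡ 6 (mod 7).
x = 98 + 213·6 = 1376.

1376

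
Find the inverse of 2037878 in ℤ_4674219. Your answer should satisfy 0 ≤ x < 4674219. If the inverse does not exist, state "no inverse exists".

gcd(4674219, 2037878) by repeated division:
4674219 = 2*2037878 + 598463
2037878 = 3*598463 + 242489
598463 = 2*242489 + 113485
242489 = 2*113485 + 15519
113485 = 7*15519 + 4852
15519 = 3*4852 + 963
4852 = 5*963 + 37
963 = 26*37 + 1
37 = 37*1 + 0
gcd = 1, so the inverse exists. Back-substitute:
1 = 963 − 26·37
1 = −26·4852 + 131·963
1 = 131·15519 − 419·4852
1 = −419·113485 + 3064·15519
1 = 3064·242489 − 6547·113485
1 = −6547·598463 + 16158·242489
1 = 16158·2037878 − 55021·598463
1 = −55021·4674219 + 126200·2037878
So 2037878·126200 ≡ 1 (mod 4674219).

126200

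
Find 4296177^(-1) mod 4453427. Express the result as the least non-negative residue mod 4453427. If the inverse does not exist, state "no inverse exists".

201445

gcd(4453427, 4296177) by repeated division:
4453427 = 1*4296177 + 157250
4296177 = 27*157250 + 50427
157250 = 3*50427 + 5969
50427 = 8*5969 + 2675
5969 = 2*2675 + 619
2675 = 4*619 + 199
619 = 3*199 + 22
199 = 9*22 + 1
22 = 22*1 + 0
gcd = 1, so the inverse exists. Back-substitute:
1 = 199 − 9·22
1 = −9·619 + 28·199
1 = 28·2675 − 121·619
1 = −121·5969 + 270·2675
1 = 270·50427 − 2281·5969
1 = −2281·157250 + 7113·50427
1 = 7113·4296177 − 194332·157250
1 = −194332·4453427 + 201445·4296177
So 4296177·201445 ≡ 1 (mod 4453427).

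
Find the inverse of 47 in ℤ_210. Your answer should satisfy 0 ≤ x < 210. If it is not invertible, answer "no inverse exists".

Apply the Euclidean algorithm to 210 and 47:
210 = 4·47 + 22
47 = 2·22 + 3
22 = 7·3 + 1
3 = 3·1 + 0
gcd = 1, so the inverse exists. Back-substitute:
1 = 22 − 7·3
1 = −7·47 + 15·22
1 = 15·210 − 67·47
Hence 47⁻¹ ≡ -67 ≡ 143 (mod 210).

143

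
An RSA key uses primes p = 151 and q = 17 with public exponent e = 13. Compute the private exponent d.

φ(n) = (p−1)(q−1) = 150·16 = 2400.
Need d with 13·d ≡ 1 (mod 2400). Apply the extended Euclidean algorithm:
2400 = 184·13 + 8
13 = 1·8 + 5
8 = 1·5 + 3
5 = 1·3 + 2
3 = 1·2 + 1
2 = 2·1 + 0
Back-substitute:
1 = 3 − 2
1 = −5 + 2·3
1 = 2·8 − 3·5
1 = −3·13 + 5·8
1 = 5·2400 − 923·13
So 13·(-923) ≡ 1 (mod 2400), hence d ≡ -923 ≡ 1477 (mod 2400).

1477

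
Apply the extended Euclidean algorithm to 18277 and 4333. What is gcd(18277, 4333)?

7

Euclidean algorithm:
18277 = 4*4333 + 945
4333 = 4*945 + 553
945 = 1*553 + 392
553 = 1*392 + 161
392 = 2*161 + 70
161 = 2*70 + 21
70 = 3*21 + 7
21 = 3*7 + 0
gcd(18277, 4333) = 7.
Working backward:
7 = 70 − 3·21
7 = −3·161 + 7·70
7 = 7·392 − 17·161
7 = −17·553 + 24·392
7 = 24·945 − 41·553
7 = −41·4333 + 188·945
7 = 188·18277 − 793·4333
So 7 = (188)·18277 + (-793)·4333.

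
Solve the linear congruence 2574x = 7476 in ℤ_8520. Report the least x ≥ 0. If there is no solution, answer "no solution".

First find gcd(2574, 8520):
8520 = 3*2574 + 798
2574 = 3*798 + 180
798 = 4*180 + 78
180 = 2*78 + 24
78 = 3*24 + 6
24 = 4*6 + 0
gcd = 6 and 6 | 7476, so solutions exist. Divide through by 6: 429x ≡ 1246 (mod 1420).
Now find 429⁻¹ mod 1420:
1420 = 3·429 + 133
429 = 3·133 + 30
133 = 4·30 + 13
30 = 2·13 + 4
13 = 3·4 + 1
4 = 4·1 + 0
Back-substitute:
1 = 13 − 3·4
1 = −3·30 + 7·13
1 = 7·133 − 31·30
1 = −31·429 + 100·133
1 = 100·1420 − 331·429
So 429·(-331) ≡ 1 (mod 1420), i.e. 429⁻¹ ≡ 1089.
Then x ≡ 1089·1246 ≡ 794 (mod 1420); the smallest non-negative solution is x = 794.

794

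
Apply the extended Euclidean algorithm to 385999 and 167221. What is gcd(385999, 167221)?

1

Apply Euclid's algorithm to 385999 and 167221:
385999 = 2×167221 + 51557
167221 = 3×51557 + 12550
51557 = 4×12550 + 1357
12550 = 9×1357 + 337
1357 = 4×337 + 9
337 = 37×9 + 4
9 = 2×4 + 1
4 = 4×1 + 0
gcd(385999, 167221) = 1.
Back-substituting:
1 = 9 − 2·4
1 = −2·337 + 75·9
1 = 75·1357 − 302·337
1 = −302·12550 + 2793·1357
1 = 2793·51557 − 11474·12550
1 = −11474·167221 + 37215·51557
1 = 37215·385999 − 85904·167221
So 1 = (37215)·385999 + (-85904)·167221.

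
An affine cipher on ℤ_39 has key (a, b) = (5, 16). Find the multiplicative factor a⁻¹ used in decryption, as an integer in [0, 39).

8

gcd(39, 5) by repeated division:
39 = 7·5 + 4
5 = 1·4 + 1
4 = 4·1 + 0
The gcd is 1. Working backward:
1 = 5 − 4
1 = −39 + 8·5
So 5·8 ≡ 1 (mod 39).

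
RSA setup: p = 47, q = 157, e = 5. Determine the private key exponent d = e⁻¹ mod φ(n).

φ(n) = (p−1)(q−1) = 46·156 = 7176.
Need d with 5·d ≡ 1 (mod 7176). Apply the extended Euclidean algorithm:
7176 = 1435·5 + 1
5 = 5·1 + 0
Back-substitute:
1 = 7176 − 1435·5
So 5·(-1435) ≡ 1 (mod 7176), hence d ≡ -1435 ≡ 5741 (mod 7176).

5741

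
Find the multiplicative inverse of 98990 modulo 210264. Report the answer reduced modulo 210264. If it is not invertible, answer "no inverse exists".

no inverse exists

Compute gcd(98990, 210264):
210264 = 2*98990 + 12284
98990 = 8*12284 + 718
12284 = 17*718 + 78
718 = 9*78 + 16
78 = 4*16 + 14
16 = 1*14 + 2
14 = 7*2 + 0
gcd(98990, 210264) = 2 ≠ 1, so 98990 has no multiplicative inverse modulo 210264.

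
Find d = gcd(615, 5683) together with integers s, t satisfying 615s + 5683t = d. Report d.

1

Repeated division:
5683 = 9·615 + 148
615 = 4·148 + 23
148 = 6·23 + 10
23 = 2·10 + 3
10 = 3·3 + 1
3 = 3·1 + 0
gcd(615, 5683) = 1.
Express as a combination:
1 = 10 − 3·3
1 = −3·23 + 7·10
1 = 7·148 − 45·23
1 = −45·615 + 187·148
1 = 187·5683 − 1728·615
So 1 = (187)·5683 + (-1728)·615.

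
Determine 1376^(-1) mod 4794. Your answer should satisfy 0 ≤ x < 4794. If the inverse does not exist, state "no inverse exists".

Compute gcd(1376, 4794):
4794 = 3·1376 + 666
1376 = 2·666 + 44
666 = 15·44 + 6
44 = 7·6 + 2
6 = 3·2 + 0
Since gcd = 2 > 1, 1376 is not a unit mod 4794.

no inverse exists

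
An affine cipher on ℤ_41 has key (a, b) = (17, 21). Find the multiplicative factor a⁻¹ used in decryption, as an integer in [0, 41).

gcd(41, 17) by repeated division:
41 = 2·17 + 7
17 = 2·7 + 3
7 = 2·3 + 1
3 = 3·1 + 0
The gcd is 1. Working backward:
1 = 7 − 2·3
1 = −2·17 + 5·7
1 = 5·41 − 12·17
Thus 17·(-12) ≡ 1 (mod 41); reducing, -12 mod 41 = 29.

29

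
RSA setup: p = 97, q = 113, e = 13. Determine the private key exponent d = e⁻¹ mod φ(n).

9925

φ(n) = (p−1)(q−1) = 96·112 = 10752.
Need d with 13·d ≡ 1 (mod 10752). Apply the extended Euclidean algorithm:
10752 = 827*13 + 1
13 = 13*1 + 0
Back-substitute:
1 = 10752 − 827·13
So 13·(-827) ≡ 1 (mod 10752), hence d ≡ -827 ≡ 9925 (mod 10752).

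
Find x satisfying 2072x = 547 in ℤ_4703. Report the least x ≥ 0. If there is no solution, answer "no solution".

First find gcd(2072, 4703):
4703 = 2×2072 + 559
2072 = 3×559 + 395
559 = 1×395 + 164
395 = 2×164 + 67
164 = 2×67 + 30
67 = 2×30 + 7
30 = 4×7 + 2
7 = 3×2 + 1
2 = 2×1 + 0
gcd = 1, so a unique solution mod 4703 exists.
Back-substitute for the Bézout coefficients:
1 = 7 − 3·2
1 = −3·30 + 13·7
1 = 13·67 − 29·30
1 = −29·164 + 71·67
1 = 71·395 − 171·164
1 = −171·559 + 242·395
1 = 242·2072 − 897·559
1 = −897·4703 + 2036·2072
So 2072·(2036) ≡ 1 (mod 4703), giving 2072⁻¹ ≡ 2036.
x ≡ 2072⁻¹·547 ≡ 2036·547 ≡ 3784 (mod 4703).

3784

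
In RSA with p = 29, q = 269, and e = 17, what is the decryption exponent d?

φ(n) = (p−1)(q−1) = 28·268 = 7504.
Need d with 17·d ≡ 1 (mod 7504). Apply the extended Euclidean algorithm:
7504 = 441×17 + 7
17 = 2×7 + 3
7 = 2×3 + 1
3 = 3×1 + 0
Back-substitute:
1 = 7 − 2·3
1 = −2·17 + 5·7
1 = 5·7504 − 2207·17
So 17·(-2207) ≡ 1 (mod 7504), hence d ≡ -2207 ≡ 5297 (mod 7504).

5297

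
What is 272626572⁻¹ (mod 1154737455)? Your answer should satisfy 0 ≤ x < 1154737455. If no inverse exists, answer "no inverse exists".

no inverse exists

Compute gcd(272626572, 1154737455):
1154737455 = 4·272626572 + 64231167
272626572 = 4·64231167 + 15701904
64231167 = 4·15701904 + 1423551
15701904 = 11·1423551 + 42843
1423551 = 33·42843 + 9732
42843 = 4·9732 + 3915
9732 = 2·3915 + 1902
3915 = 2·1902 + 111
1902 = 17·111 + 15
111 = 7·15 + 6
15 = 2·6 + 3
6 = 2·3 + 0
The gcd is 3, not 1, hence no inverse exists.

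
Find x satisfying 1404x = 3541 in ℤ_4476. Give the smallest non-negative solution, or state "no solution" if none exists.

no solution

gcd(1404, 4476):
4476 = 3·1404 + 264
1404 = 5·264 + 84
264 = 3·84 + 12
84 = 7·12 + 0
gcd = 12, but 12 ∤ 3541, so the congruence has no solution.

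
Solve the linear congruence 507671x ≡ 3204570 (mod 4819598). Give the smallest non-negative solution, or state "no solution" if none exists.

4519988

First find gcd(507671, 4819598):
4819598 = 9*507671 + 250559
507671 = 2*250559 + 6553
250559 = 38*6553 + 1545
6553 = 4*1545 + 373
1545 = 4*373 + 53
373 = 7*53 + 2
53 = 26*2 + 1
2 = 2*1 + 0
gcd = 1, so a unique solution mod 4819598 exists.
Back-substitute for the Bézout coefficients:
1 = 53 − 26·2
1 = −26·373 + 183·53
1 = 183·1545 − 758·373
1 = −758·6553 + 3215·1545
1 = 3215·250559 − 122928·6553
1 = −122928·507671 + 249071·250559
1 = 249071·4819598 − 2364567·507671
So 507671·(-2364567) ≡ 1 (mod 4819598), giving 507671⁻¹ ≡ 2455031.
x ≡ 507671⁻¹·3204570 ≡ 2455031·3204570 ≡ 4519988 (mod 4819598).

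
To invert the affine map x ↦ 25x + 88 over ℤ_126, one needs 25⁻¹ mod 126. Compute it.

121

Extended Euclidean algorithm:
126 = 5*25 + 1
25 = 25*1 + 0
Since gcd(25, 126) = 1, back-substitute to write 1 as a combination:
1 = 126 − 5·25
So 25·(-5) ≡ 1 (mod 126), and -5 ≡ 121 (mod 126).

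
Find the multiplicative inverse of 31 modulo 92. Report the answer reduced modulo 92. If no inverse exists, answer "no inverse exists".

Run Euclid on (92, 31):
92 = 2*31 + 30
31 = 1*30 + 1
30 = 30*1 + 0
Since gcd(31, 92) = 1, back-substitute to write 1 as a combination:
1 = 31 − 30
1 = −92 + 3·31
So 31·3 ≡ 1 (mod 92).

3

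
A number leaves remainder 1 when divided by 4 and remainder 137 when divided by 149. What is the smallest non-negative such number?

Write x = 1 + 4·k. Then 4·k ≡ 137 − 1 ≡ 136 (mod 149).
Need 4⁻¹ mod 149. Extended Euclid on (149, 4):
149 = 37×4 + 1
4 = 4×1 + 0
Back-substitute:
1 = 149 − 37·4
4⁻¹ ≡ 112 (mod 149), so k ≡ 112·136 ≡ 34 (mod 149).
x = 1 + 4·34 = 137.

137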